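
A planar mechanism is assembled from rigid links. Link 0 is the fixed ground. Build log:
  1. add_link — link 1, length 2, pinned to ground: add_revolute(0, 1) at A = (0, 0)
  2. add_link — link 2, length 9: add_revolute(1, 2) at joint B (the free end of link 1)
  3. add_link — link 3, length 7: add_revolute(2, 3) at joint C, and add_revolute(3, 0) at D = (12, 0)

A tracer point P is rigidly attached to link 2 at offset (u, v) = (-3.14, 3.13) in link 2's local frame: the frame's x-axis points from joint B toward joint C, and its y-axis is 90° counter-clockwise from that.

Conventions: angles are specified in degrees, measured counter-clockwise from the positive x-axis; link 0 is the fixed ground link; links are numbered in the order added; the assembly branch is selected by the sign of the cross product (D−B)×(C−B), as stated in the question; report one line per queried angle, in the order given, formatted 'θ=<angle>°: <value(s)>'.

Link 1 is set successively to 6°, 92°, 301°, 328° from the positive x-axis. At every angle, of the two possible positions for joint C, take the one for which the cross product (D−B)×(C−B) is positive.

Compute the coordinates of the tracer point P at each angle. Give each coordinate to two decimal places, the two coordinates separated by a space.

A=(0,0), D=(12.00,0)
θ=6°: B = A + 2.00·(cos6°, sin6°) = (1.9890, 0.2091)
θ=6°: |BD| = 10.0131
θ=6°: circle(B,9.00) ∩ circle(D,7.00): a=6.6045, h=6.1140
θ=6°:   candidates: C₊=(8.7197,6.1838) cross=61.220; C₋=(8.4644,-6.0415) cross=-61.220
θ=6°:   branch + wants cross > 0 → take C=(8.7197,6.1838) (cross=61.220)
θ=6°: ex = (C−B)/|BC| = (0.7479,0.6639); ey = (-0.6639,0.7479)
θ=6°: P = B + -3.14·ex + 3.13·ey = (-2.4371,0.4653)
θ=92°: B = A + 2.00·(cos92°, sin92°) = (-0.0698, 1.9988)
θ=92°: |BD| = 12.2342
θ=92°: circle(B,9.00) ∩ circle(D,7.00): a=7.4249, h=5.0863
θ=92°:   candidates: C₊=(8.0863,5.8037) cross=62.227; C₋=(6.4243,-4.2323) cross=-62.227
θ=92°:   branch + wants cross > 0 → take C=(8.0863,5.8037) (cross=62.227)
θ=92°: ex = (C−B)/|BC| = (0.9062,0.4228); ey = (-0.4228,0.9062)
θ=92°: P = B + -3.14·ex + 3.13·ey = (-4.2387,3.5078)
θ=301°: B = A + 2.00·(cos301°, sin301°) = (1.0301, -1.7143)
θ=301°: |BD| = 11.1031
θ=301°: circle(B,9.00) ∩ circle(D,7.00): a=6.9926, h=5.6660
θ=301°:   candidates: C₊=(7.0640,4.9634) cross=62.910; C₋=(8.8136,-6.2327) cross=-62.910
θ=301°:   branch + wants cross > 0 → take C=(7.0640,4.9634) (cross=62.910)
θ=301°: ex = (C−B)/|BC| = (0.6704,0.7420); ey = (-0.7420,0.6704)
θ=301°: P = B + -3.14·ex + 3.13·ey = (-3.3974,-1.9457)
θ=328°: B = A + 2.00·(cos328°, sin328°) = (1.6961, -1.0598)
θ=328°: |BD| = 10.3583
θ=328°: circle(B,9.00) ∩ circle(D,7.00): a=6.7238, h=5.9825
θ=328°:   candidates: C₊=(7.7725,5.5793) cross=61.969; C₋=(8.9967,-6.3230) cross=-61.969
θ=328°:   branch + wants cross > 0 → take C=(7.7725,5.5793) (cross=61.969)
θ=328°: ex = (C−B)/|BC| = (0.6752,0.7377); ey = (-0.7377,0.6752)
θ=328°: P = B + -3.14·ex + 3.13·ey = (-2.7328,-1.2629)

θ=6°: -2.44 0.47
θ=92°: -4.24 3.51
θ=301°: -3.40 -1.95
θ=328°: -2.73 -1.26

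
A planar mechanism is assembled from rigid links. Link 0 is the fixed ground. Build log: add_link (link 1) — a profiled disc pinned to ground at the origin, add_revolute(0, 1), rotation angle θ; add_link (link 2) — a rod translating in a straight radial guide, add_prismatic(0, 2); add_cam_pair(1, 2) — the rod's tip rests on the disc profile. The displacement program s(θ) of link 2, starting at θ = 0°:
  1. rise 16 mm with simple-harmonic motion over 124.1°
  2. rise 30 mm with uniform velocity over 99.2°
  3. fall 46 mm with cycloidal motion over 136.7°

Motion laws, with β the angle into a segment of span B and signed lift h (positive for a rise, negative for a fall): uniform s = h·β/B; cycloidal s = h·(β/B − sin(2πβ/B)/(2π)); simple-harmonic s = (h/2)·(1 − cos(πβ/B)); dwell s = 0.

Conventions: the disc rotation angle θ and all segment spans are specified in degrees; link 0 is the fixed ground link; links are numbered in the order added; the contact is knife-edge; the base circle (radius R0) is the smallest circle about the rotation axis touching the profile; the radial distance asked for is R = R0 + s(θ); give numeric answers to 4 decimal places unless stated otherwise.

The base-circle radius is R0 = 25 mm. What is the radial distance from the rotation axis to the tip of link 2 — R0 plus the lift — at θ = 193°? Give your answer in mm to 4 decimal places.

seg 1 [0°–124.1°] simple-harmonic, h=16: full span → s += 16 → s = 16.0000
seg 2 [124.1°–223.3°] uniform, h=30: θ=193° here. β=68.9, B=99.2. 30·68.9/99.2 = 20.8367 → s = 36.8367
R = R0 + s = 25 + 36.8367 = 61.8367

61.8367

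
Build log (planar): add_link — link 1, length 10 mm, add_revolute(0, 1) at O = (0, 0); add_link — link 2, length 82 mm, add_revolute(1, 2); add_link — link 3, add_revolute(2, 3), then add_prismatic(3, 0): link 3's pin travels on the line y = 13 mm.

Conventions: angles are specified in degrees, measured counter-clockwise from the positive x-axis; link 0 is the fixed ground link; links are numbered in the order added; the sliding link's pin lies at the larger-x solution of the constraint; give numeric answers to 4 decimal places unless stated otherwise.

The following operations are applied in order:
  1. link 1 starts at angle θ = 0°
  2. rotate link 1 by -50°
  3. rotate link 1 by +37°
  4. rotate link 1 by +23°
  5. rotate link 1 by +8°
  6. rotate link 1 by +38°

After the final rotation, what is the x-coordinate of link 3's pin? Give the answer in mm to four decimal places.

geometry: r = 10 mm, L = 82 mm, e = 13 mm; θ starts at 0°
rotate link 1 by -50°: θ ← 0° -50° = -50°
rotate link 1 by +37°: θ ← -50° +37° = -13°
rotate link 1 by +23°: θ ← -13° +23° = 10°
rotate link 1 by +8°: θ ← 10° +8° = 18°
rotate link 1 by +38°: θ ← 18° +38° = 56°
crank pin P = (r cos θ, r sin θ) = (5.591929, 8.290376)
h = r sin θ − e = 8.290376 − 13 = -4.709624
x = r cos θ + √(L² − h²) = 5.591929 + 81.864641 = 87.456570

87.4566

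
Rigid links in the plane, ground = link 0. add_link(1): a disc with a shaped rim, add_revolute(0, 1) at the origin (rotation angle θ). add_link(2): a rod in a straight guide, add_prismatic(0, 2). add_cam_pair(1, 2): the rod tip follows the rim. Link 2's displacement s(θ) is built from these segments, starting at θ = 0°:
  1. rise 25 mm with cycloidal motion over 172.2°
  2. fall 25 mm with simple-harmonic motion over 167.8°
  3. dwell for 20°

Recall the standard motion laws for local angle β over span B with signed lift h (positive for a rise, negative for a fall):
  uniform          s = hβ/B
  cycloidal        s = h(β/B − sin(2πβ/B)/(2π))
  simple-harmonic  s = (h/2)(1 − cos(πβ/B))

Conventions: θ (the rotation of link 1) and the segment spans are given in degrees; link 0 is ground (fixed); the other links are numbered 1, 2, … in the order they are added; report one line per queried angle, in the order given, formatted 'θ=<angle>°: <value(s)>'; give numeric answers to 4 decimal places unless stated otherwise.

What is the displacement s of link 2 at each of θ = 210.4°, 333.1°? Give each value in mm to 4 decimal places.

segment 1 (0° to 172.2°, cycloidal, h = 25) is passed completely: s = 0.0000 + (25) = 25.0000
θ = 210.4° falls in segment 2 (172.2° to 340°, simple-harmonic, h = -25): β = 210.4 − 172.2 = 38.2°, B = 167.8°; Δs = -25/2·(1 − cos(π·0.2277)) = -3.0629; s = 25.0000 − 3.0629 = 21.9371
θ = 333.1° falls in segment 2 (172.2° to 340°, simple-harmonic, h = -25): β = 333.1 − 172.2 = 160.9°, B = 167.8°; Δs = -25/2·(1 − cos(π·0.9589)) = -24.8958; s = 25.0000 − 24.8958 = 0.1042

θ=210.4°: 21.9371
θ=333.1°: 0.1042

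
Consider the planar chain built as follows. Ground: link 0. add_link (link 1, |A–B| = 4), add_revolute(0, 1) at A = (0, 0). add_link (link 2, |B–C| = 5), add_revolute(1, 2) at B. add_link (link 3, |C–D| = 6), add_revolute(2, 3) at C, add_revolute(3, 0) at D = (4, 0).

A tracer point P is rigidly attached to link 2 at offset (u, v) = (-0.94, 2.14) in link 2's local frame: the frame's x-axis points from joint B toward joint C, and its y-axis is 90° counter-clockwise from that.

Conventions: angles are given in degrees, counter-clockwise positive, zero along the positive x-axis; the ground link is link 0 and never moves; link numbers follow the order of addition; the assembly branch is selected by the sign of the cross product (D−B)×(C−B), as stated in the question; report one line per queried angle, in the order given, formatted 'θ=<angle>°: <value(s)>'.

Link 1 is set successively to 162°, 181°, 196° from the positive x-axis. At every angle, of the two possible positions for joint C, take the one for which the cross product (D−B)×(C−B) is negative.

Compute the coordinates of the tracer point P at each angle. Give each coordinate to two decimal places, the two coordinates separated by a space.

A=(0,0), D=(4.00,0)
θ=162°: B = A + 4.00·(cos162°, sin162°) = (-3.8042, 1.2361)
θ=162°: |BD| = 7.9015
θ=162°: circle(B,5.00) ∩ circle(D,6.00): a=3.2547, h=3.7957
θ=162°:   candidates: C₊=(0.0042,4.4759) cross=29.991; C₋=(-1.1834,-3.0220) cross=-29.991
θ=162°:   branch - wants cross < 0 → take C=(-1.1834,-3.0220) (cross=-29.991)
θ=162°: ex = (C−B)/|BC| = (0.5242,-0.8516); ey = (0.8516,0.5242)
θ=162°: P = B + -0.94·ex + 2.14·ey = (-2.4745,3.1583)
θ=181°: B = A + 4.00·(cos181°, sin181°) = (-3.9994, -0.0698)
θ=181°: |BD| = 7.9997
θ=181°: circle(B,5.00) ∩ circle(D,6.00): a=3.3123, h=3.7455
θ=181°:   candidates: C₊=(-0.7199,3.7044) cross=29.963; C₋=(-0.6545,-3.7862) cross=-29.963
θ=181°:   branch - wants cross < 0 → take C=(-0.6545,-3.7862) (cross=-29.963)
θ=181°: ex = (C−B)/|BC| = (0.6690,-0.7433); ey = (0.7433,0.6690)
θ=181°: P = B + -0.94·ex + 2.14·ey = (-3.0376,2.0605)
θ=196°: B = A + 4.00·(cos196°, sin196°) = (-3.8450, -1.1025)
θ=196°: |BD| = 7.9221
θ=196°: circle(B,5.00) ∩ circle(D,6.00): a=3.2668, h=3.7852
θ=196°:   candidates: C₊=(-1.1368,3.1005) cross=29.987; C₋=(-0.0832,-4.3963) cross=-29.987
θ=196°:   branch - wants cross < 0 → take C=(-0.0832,-4.3963) (cross=-29.987)
θ=196°: ex = (C−B)/|BC| = (0.7524,-0.6587); ey = (0.6587,0.7524)
θ=196°: P = B + -0.94·ex + 2.14·ey = (-3.1426,1.1267)

θ=162°: -2.47 3.16
θ=181°: -3.04 2.06
θ=196°: -3.14 1.13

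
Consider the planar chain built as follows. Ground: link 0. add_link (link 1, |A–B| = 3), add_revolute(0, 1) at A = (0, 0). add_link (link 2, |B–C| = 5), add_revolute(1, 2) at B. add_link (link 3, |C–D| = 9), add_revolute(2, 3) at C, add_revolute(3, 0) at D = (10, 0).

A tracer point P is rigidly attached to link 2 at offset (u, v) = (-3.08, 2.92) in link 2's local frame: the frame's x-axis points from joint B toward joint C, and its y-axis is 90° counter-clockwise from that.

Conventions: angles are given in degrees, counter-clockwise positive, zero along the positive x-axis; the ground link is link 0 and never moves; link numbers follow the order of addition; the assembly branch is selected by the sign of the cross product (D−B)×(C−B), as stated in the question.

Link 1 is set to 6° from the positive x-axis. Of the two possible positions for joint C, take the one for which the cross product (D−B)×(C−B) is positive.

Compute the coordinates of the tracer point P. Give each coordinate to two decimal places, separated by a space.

A=(0,0), D=(10.00,0)
B = A + 3.00·(cos6°, sin6°) = (2.9836, 0.3136)
|BD| = 7.0234
circle(B,5.00) ∩ circle(D,9.00): a=-0.4749, h=4.9774
  candidates: C₊=(2.7313,5.3072) cross=34.958; C₋=(2.2869,-4.6376) cross=-34.958
  branch + wants cross > 0 → take C=(2.7313,5.3072) (cross=34.958)
ex = (C−B)/|BC| = (-0.0504,0.9987); ey = (-0.9987,-0.0504)
P = B + -3.08·ex + 2.92·ey = (0.2227,-2.9098)

0.22 -2.91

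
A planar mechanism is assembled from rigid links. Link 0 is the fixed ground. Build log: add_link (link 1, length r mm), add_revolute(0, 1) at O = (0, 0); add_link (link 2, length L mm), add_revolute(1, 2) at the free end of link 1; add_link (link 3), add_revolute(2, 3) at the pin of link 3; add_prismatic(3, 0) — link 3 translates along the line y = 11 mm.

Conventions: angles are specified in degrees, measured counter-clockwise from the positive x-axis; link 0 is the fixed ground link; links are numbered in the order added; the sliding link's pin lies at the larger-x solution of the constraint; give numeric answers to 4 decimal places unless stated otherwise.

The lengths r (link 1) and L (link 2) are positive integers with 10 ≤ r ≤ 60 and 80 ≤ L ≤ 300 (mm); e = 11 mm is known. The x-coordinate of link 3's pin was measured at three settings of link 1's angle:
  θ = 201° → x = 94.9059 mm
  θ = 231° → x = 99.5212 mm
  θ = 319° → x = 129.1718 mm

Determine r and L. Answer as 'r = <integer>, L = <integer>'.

constraint per measurement: (x − r cos θ)² + (r sin θ − e)² = L²
subtracting the θ₁ and θ₂ equations cancels the r² and L² terms:
r = (x₁² − x₂²) / (2[(x₁cos θ₁ + e sin θ₁) − (x₂cos θ₂ + e sin θ₂)]) = 21.0002 → r = 21
L² = (x₁ − r cos θ₁)² + (r sin θ₁ − e)² = 13455.9921 → L = 116.0000 → L = 116
check at θ₃=319°: x = 129.1718 (printed 129.1718) ✓

r = 21, L = 116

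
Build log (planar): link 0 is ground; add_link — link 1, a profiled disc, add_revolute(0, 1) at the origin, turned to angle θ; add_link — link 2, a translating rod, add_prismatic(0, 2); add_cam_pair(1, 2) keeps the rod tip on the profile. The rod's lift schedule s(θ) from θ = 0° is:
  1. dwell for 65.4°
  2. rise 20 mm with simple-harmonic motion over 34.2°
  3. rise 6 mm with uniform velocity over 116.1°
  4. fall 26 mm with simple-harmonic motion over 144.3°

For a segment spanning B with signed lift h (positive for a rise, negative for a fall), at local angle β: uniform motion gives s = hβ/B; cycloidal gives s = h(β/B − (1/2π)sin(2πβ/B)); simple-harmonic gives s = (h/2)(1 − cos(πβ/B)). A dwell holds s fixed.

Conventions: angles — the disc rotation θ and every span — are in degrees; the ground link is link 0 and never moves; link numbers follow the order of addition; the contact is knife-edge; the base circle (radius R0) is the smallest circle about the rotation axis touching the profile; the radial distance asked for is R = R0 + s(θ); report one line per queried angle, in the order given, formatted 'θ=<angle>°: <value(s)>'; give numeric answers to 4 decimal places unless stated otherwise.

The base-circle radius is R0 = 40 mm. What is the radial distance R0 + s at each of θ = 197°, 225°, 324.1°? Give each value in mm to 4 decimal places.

seg 1 [0°–65.4°] dwell: s stays 0.0000
seg 2 [65.4°–99.6°] simple-harmonic, h=20: full span → s += 20 → s = 20.0000
seg 3 [99.6°–215.7°] uniform, h=6: θ=197° here. β=97.4, B=116.1. 6·97.4/116.1 = 5.0336 → s = 25.0336
seg 3 [99.6°–215.7°] uniform, h=6: full span → s += 6 → s = 26.0000
seg 4 [215.7°–360°] simple-harmonic, h=-26: θ=225° here. β=9.3, B=144.3. -26/2·(1 − cos(π·0.0644)) = -0.2656 → s = 25.7344
seg 4 [215.7°–360°] simple-harmonic, h=-26: θ=324.1° here. β=108.4, B=144.3. -26/2·(1 − cos(π·0.7512)) = -22.2273 → s = 3.7727
θ=197°: R = R0 + s = 40 + 25.0336 = 65.0336
θ=225°: R = R0 + s = 40 + 25.7344 = 65.7344
θ=324.1°: R = R0 + s = 40 + 3.7727 = 43.7727

θ=197°: 65.0336
θ=225°: 65.7344
θ=324.1°: 43.7727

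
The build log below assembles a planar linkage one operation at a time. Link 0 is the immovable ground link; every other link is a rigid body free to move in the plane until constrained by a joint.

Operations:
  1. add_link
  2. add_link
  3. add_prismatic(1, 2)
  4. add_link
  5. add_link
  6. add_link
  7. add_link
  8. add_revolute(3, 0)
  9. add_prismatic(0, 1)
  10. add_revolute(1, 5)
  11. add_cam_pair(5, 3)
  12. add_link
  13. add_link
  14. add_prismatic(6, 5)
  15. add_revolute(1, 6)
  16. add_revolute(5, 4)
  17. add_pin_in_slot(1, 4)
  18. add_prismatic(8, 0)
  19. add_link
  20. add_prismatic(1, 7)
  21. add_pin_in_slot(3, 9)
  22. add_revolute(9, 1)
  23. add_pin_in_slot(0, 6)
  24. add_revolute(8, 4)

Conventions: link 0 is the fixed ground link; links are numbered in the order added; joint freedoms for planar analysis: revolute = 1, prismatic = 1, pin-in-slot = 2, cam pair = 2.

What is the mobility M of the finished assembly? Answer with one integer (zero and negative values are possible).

(L,J1,J2)=(1,0,0); link0 fixed
link1: (2,0,0)
link2: (3,0,0)
P 1-2 [J1]: (3,1,0)
link3: (4,1,0)
link4: (5,1,0)
link5: (6,1,0)
link6: (7,1,0)
R 3-0 [J1]: (7,2,0)
P 0-1 [J1]: (7,3,0)
R 1-5 [J1]: (7,4,0)
C 5-3 [J2]: (7,4,1)
link7: (8,4,1)
link8: (9,4,1)
P 6-5 [J1]: (9,5,1)
R 1-6 [J1]: (9,6,1)
R 5-4 [J1]: (9,7,1)
PS 1-4 [J2]: (9,7,2)
P 8-0 [J1]: (9,8,2)
link9: (10,8,2)
P 1-7 [J1]: (10,9,2)
PS 3-9 [J2]: (10,9,3)
R 9-1 [J1]: (10,10,3)
PS 0-6 [J2]: (10,10,4)
R 8-4 [J1]: (10,11,4)
Grübler: 3·9 − 2·11 − 4 = 1

M = 1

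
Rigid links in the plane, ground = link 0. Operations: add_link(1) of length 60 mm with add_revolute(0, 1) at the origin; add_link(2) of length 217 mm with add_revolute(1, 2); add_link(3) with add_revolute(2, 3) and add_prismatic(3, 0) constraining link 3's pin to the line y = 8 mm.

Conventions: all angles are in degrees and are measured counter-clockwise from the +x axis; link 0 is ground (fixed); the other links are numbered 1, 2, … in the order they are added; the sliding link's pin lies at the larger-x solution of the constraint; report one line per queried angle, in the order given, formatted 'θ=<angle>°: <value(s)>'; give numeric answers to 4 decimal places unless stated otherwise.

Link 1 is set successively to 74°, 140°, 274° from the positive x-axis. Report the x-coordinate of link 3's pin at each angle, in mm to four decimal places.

geometry: r = 60 mm, L = 217 mm, e = 8 mm
θ=74°: crank pin P = (r cos θ, r sin θ) = (16.538241, 57.675702)
θ=74°: h = r sin θ − e = 57.675702 − 8 = 49.675702
θ=74°: x = r cos θ + √(L² − h²) = 16.538241 + 211.237602 = 227.775844
θ=140°: crank pin P = (r cos θ, r sin θ) = (-45.962667, 38.567257)
θ=140°: h = r sin θ − e = 38.567257 − 8 = 30.567257
θ=140°: x = r cos θ + √(L² − h²) = -45.962667 + 214.836316 = 168.873650
θ=274°: crank pin P = (r cos θ, r sin θ) = (4.185388, -59.853843)
θ=274°: h = r sin θ − e = -59.853843 − 8 = -67.853843
θ=274°: x = r cos θ + √(L² − h²) = 4.185388 + 206.118548 = 210.303937

θ=74°: 227.7758
θ=140°: 168.8736
θ=274°: 210.3039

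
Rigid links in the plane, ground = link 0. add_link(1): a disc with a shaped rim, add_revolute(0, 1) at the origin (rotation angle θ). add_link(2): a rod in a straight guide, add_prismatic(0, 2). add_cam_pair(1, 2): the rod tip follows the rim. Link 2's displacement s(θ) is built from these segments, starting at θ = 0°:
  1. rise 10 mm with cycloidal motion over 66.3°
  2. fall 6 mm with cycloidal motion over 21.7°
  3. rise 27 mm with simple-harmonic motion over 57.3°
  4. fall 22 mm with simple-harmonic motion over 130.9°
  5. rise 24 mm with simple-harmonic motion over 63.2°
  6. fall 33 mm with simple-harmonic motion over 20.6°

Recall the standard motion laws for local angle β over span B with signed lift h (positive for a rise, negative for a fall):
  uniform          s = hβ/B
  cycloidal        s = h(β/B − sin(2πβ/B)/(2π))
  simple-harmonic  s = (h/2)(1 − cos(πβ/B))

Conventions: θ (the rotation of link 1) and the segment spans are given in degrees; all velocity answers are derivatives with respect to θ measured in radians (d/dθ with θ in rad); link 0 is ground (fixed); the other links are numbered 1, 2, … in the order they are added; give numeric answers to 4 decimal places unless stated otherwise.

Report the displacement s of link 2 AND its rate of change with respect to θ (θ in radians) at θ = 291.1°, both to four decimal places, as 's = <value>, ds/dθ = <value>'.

segment 1 (0° to 66.3°, cycloidal, h = 10) is passed completely: s = 0.0000 + (10) = 10.0000
segment 2 (66.3° to 88°, cycloidal, h = -6) is passed completely: s = 10.0000 + (-6) = 4.0000
segment 3 (88° to 145.3°, simple-harmonic, h = 27) is passed completely: s = 4.0000 + (27) = 31.0000
segment 4 (145.3° to 276.2°, simple-harmonic, h = -22) is passed completely: s = 31.0000 + (-22) = 9.0000
θ = 291.1° falls in segment 5 (276.2° to 339.4°, simple-harmonic, h = 24): β = 291.1 − 276.2 = 14.9°, B = 63.2°; Δs = 24/2·(1 − cos(π·0.2358)) = 3.1437; s = 9.0000 + 3.1437 = 12.1437
velocity in seg [276.2°–339.4°] (simple-harmonic), θ in radians: β = 14.9° = 0.2601 rad, B = 63.2° = 1.1030 rad; ds/dθ = (πh/(2B)) sin(πβ/B) = (π·24/(2·1.1030)) sin(π·0.2358) = 23.061943 mm/rad

s = 12.1437, ds/dθ = 23.0619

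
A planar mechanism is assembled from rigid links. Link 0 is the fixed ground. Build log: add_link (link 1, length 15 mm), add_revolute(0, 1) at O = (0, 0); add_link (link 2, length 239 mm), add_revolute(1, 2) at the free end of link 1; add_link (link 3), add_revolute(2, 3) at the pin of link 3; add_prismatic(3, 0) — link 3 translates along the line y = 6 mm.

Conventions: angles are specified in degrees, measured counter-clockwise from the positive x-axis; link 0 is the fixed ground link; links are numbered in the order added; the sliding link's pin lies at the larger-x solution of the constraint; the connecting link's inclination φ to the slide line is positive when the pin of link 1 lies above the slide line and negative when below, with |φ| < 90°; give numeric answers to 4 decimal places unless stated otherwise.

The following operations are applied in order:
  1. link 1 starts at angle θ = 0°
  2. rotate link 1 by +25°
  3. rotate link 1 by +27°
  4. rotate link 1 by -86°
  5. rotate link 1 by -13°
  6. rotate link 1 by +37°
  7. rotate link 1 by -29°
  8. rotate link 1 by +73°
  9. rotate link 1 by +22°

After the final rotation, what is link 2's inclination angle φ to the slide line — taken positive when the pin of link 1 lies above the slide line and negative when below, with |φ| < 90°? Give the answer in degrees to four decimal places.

geometry: r = 15 mm, L = 239 mm, e = 6 mm; θ starts at 0°
rotate link 1 by +25°: θ ← 0° +25° = 25°
rotate link 1 by +27°: θ ← 25° +27° = 52°
rotate link 1 by -86°: θ ← 52° -86° = -34°
rotate link 1 by -13°: θ ← -34° -13° = -47°
rotate link 1 by +37°: θ ← -47° +37° = -10°
rotate link 1 by -29°: θ ← -10° -29° = -39°
rotate link 1 by +73°: θ ← -39° +73° = 34°
rotate link 1 by +22°: θ ← 34° +22° = 56°
h = r sin θ − e = 12.435564 − 6 = 6.435564
sin φ = h / L = 6.435564 / 239 = 0.02692704
φ = arcsin(0.02692704) = 1.542992°

1.5430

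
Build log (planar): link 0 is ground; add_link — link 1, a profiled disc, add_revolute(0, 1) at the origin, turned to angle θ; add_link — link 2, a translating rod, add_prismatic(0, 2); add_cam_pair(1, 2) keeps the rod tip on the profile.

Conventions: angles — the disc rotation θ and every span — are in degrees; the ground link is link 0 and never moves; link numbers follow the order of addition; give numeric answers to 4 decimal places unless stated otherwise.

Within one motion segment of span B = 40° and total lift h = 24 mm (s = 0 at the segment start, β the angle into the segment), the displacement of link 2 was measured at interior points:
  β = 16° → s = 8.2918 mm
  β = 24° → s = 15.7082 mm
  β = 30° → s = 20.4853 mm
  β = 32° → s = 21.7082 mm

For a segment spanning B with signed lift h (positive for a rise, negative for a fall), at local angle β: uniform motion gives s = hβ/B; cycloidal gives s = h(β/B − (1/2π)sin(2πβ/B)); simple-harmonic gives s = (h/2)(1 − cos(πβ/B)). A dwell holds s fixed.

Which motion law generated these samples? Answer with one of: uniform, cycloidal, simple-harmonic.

candidates at β/B = r: uniform s = h·r (linear in β); cycloidal s = h·(r − sin(2πr)/(2π)); simple-harmonic s = (h/2)(1 − cos(πr))
β=16°: printed 8.2918 | uniform 9.6000, cycloidal 7.3548, simple-harmonic 8.2918
β=24°: printed 15.7082 | uniform 14.4000, cycloidal 16.6452, simple-harmonic 15.7082
β=30°: printed 20.4853 | uniform 18.0000, cycloidal 21.8197, simple-harmonic 20.4853
β=32°: printed 21.7082 | uniform 19.2000, cycloidal 22.8328, simple-harmonic 21.7082
only one law matches every sample → simple-harmonic

simple-harmonic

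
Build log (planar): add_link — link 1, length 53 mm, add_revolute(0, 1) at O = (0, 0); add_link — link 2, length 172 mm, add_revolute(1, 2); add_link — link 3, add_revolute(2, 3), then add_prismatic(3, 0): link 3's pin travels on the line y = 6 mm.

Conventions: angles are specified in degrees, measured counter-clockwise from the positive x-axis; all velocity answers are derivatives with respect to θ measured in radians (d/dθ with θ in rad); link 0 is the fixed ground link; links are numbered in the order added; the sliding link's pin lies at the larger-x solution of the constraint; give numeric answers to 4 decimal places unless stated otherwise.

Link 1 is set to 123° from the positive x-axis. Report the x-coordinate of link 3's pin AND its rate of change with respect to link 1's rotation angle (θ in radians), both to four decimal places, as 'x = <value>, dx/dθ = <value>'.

geometry: r = 53 mm, L = 172 mm, e = 6 mm
crank pin P = (r cos θ, r sin θ) = (-28.865869, 44.449540)
h = r sin θ − e = 44.449540 − 6 = 38.449540
x = r cos θ + √(L² − h²) = -28.865869 + 167.647347 = 138.781478
dx/dθ = −r sin θ − h·r cos θ/√(L² − h²) (θ in radians; h = 38.449540) = -37.829218

x = 138.7815, dx/dθ = -37.8292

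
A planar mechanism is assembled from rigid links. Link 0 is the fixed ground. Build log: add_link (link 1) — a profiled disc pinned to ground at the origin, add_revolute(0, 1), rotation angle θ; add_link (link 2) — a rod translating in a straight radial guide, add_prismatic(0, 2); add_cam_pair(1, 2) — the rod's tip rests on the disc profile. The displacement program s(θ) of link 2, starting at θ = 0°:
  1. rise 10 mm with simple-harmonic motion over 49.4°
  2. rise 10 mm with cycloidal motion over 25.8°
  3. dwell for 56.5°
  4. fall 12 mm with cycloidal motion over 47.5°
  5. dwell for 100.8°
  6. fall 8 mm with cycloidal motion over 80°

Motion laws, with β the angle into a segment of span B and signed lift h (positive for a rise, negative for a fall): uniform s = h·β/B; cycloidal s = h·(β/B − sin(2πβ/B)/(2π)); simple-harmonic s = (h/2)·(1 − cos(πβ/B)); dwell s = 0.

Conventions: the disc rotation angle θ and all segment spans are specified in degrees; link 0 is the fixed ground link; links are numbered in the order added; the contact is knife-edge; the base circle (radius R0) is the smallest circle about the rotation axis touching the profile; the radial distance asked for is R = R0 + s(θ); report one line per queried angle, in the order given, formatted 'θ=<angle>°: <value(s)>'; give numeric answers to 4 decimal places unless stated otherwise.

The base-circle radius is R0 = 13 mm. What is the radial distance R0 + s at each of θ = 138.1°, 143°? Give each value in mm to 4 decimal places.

seg 1 [0°–49.4°] simple-harmonic, h=10: full span → s += 10 → s = 10.0000
seg 2 [49.4°–75.2°] cycloidal, h=10: full span → s += 10 → s = 20.0000
seg 3 [75.2°–131.7°] dwell: s stays 20.0000
seg 4 [131.7°–179.2°] cycloidal, h=-12: θ=138.1° here. β=6.4, B=47.5. -12·(0.1347 − sin(2π·0.1347)/(2π)) = -0.1863 → s = 19.8137
seg 4 [131.7°–179.2°] cycloidal, h=-12: θ=143° here. β=11.3, B=47.5. -12·(0.2379 − sin(2π·0.2379)/(2π)) = -0.9504 → s = 19.0496
θ=138.1°: R = R0 + s = 13 + 19.8137 = 32.8137
θ=143°: R = R0 + s = 13 + 19.0496 = 32.0496

θ=138.1°: 32.8137
θ=143°: 32.0496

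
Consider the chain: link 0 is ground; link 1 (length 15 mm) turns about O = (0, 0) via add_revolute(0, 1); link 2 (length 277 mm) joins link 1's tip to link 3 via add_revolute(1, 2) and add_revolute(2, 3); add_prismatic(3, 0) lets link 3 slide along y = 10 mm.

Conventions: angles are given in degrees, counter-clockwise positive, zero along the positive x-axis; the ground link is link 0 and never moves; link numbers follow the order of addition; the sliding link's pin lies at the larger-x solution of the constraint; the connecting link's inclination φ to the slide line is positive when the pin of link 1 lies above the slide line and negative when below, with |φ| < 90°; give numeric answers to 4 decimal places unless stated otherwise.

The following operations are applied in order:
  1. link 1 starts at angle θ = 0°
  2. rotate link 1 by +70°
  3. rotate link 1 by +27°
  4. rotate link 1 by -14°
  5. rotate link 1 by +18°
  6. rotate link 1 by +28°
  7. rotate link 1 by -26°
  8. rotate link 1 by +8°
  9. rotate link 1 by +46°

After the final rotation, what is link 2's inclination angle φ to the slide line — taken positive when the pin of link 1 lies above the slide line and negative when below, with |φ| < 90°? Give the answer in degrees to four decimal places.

geometry: r = 15 mm, L = 277 mm, e = 10 mm; θ starts at 0°
rotate link 1 by +70°: θ ← 0° +70° = 70°
rotate link 1 by +27°: θ ← 70° +27° = 97°
rotate link 1 by -14°: θ ← 97° -14° = 83°
rotate link 1 by +18°: θ ← 83° +18° = 101°
rotate link 1 by +28°: θ ← 101° +28° = 129°
rotate link 1 by -26°: θ ← 129° -26° = 103°
rotate link 1 by +8°: θ ← 103° +8° = 111°
rotate link 1 by +46°: θ ← 111° +46° = 157°
h = r sin θ − e = 5.860967 − 10 = -4.139033
sin φ = h / L = -4.139033 / 277 = -0.01494236
φ = arcsin(-0.01494236) = -0.856166°

-0.8562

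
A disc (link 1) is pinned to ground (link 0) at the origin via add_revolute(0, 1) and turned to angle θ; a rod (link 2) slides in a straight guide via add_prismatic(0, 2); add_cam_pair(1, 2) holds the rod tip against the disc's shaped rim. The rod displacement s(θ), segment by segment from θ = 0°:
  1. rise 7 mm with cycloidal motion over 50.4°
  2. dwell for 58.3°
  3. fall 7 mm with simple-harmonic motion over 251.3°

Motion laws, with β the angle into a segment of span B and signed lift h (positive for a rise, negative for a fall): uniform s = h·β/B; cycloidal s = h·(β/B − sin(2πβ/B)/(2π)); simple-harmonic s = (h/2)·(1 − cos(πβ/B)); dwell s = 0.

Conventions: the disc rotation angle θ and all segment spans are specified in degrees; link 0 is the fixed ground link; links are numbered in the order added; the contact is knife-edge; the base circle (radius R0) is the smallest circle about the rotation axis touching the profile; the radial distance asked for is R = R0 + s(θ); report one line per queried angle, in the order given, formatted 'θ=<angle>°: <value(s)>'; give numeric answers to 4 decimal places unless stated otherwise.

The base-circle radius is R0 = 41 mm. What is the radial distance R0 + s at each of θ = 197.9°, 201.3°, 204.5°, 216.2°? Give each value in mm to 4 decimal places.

segment 1 (0° to 50.4°, cycloidal, h = 7) is passed completely: s = 0.0000 + (7) = 7.0000
segment 2 (50.4° to 108.7°, dwell): s unchanged at 7.0000
θ = 197.9° falls in segment 3 (108.7° to 360°, simple-harmonic, h = -7): β = 197.9 − 108.7 = 89.2°, B = 251.3°; Δs = -7/2·(1 − cos(π·0.3550)) = -1.9598; s = 7.0000 − 1.9598 = 5.0402
θ = 201.3° falls in segment 3 (108.7° to 360°, simple-harmonic, h = -7): β = 201.3 − 108.7 = 92.6°, B = 251.3°; Δs = -7/2·(1 − cos(π·0.3685)) = -2.0947; s = 7.0000 − 2.0947 = 4.9053
θ = 204.5° falls in segment 3 (108.7° to 360°, simple-harmonic, h = -7): β = 204.5 − 108.7 = 95.8°, B = 251.3°; Δs = -7/2·(1 − cos(π·0.3812)) = -2.2240; s = 7.0000 − 2.2240 = 4.7760
θ = 216.2° falls in segment 3 (108.7° to 360°, simple-harmonic, h = -7): β = 216.2 − 108.7 = 107.5°, B = 251.3°; Δs = -7/2·(1 − cos(π·0.4278)) = -2.7126; s = 7.0000 − 2.7126 = 4.2874
θ=197.9°: R = R0 + s = 41 + 5.0402 = 46.0402
θ=201.3°: R = R0 + s = 41 + 4.9053 = 45.9053
θ=204.5°: R = R0 + s = 41 + 4.7760 = 45.7760
θ=216.2°: R = R0 + s = 41 + 4.2874 = 45.2874

θ=197.9°: 46.0402
θ=201.3°: 45.9053
θ=204.5°: 45.7760
θ=216.2°: 45.2874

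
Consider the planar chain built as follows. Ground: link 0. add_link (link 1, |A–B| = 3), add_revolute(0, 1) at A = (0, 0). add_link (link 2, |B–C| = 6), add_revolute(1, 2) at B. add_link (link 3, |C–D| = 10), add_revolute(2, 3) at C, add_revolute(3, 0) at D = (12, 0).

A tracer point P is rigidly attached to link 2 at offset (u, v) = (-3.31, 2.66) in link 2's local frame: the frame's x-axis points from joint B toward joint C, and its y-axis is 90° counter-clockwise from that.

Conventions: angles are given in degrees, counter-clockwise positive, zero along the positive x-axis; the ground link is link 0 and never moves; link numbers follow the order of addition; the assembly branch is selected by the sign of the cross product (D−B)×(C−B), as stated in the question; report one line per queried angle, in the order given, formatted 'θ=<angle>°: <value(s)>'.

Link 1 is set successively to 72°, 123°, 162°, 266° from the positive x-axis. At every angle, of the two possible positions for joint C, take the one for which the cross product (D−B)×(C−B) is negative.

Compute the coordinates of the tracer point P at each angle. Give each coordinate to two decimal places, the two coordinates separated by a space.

A=(0,0), D=(12.00,0)
θ=72°: B = A + 3.00·(cos72°, sin72°) = (0.9271, 2.8532)
θ=72°: |BD| = 11.4346
θ=72°: circle(B,6.00) ∩ circle(D,10.00): a=2.9188, h=5.2422
θ=72°:   candidates: C₊=(5.0616,7.2013) cross=59.943; C₋=(2.4455,-2.9515) cross=-59.943
θ=72°:   branch - wants cross < 0 → take C=(2.4455,-2.9515) (cross=-59.943)
θ=72°: ex = (C−B)/|BC| = (0.2531,-0.9674); ey = (0.9674,0.2531)
θ=72°: P = B + -3.31·ex + 2.66·ey = (2.6628,6.7286)
θ=123°: B = A + 3.00·(cos123°, sin123°) = (-1.6339, 2.5160)
θ=123°: |BD| = 13.8641
θ=123°: circle(B,6.00) ∩ circle(D,10.00): a=4.6239, h=3.8235
θ=123°:   candidates: C₊=(3.6071,5.4369) cross=53.009; C₋=(2.2194,-2.0831) cross=-53.009
θ=123°:   branch - wants cross < 0 → take C=(2.2194,-2.0831) (cross=-53.009)
θ=123°: ex = (C−B)/|BC| = (0.6422,-0.7665); ey = (0.7665,0.6422)
θ=123°: P = B + -3.31·ex + 2.66·ey = (-1.7207,6.7615)
θ=162°: B = A + 3.00·(cos162°, sin162°) = (-2.8532, 0.9271)
θ=162°: |BD| = 14.8821
θ=162°: circle(B,6.00) ∩ circle(D,10.00): a=5.2908, h=2.8297
θ=162°:   candidates: C₊=(2.6036,3.4217) cross=42.112; C₋=(2.2511,-2.2268) cross=-42.112
θ=162°:   branch - wants cross < 0 → take C=(2.2511,-2.2268) (cross=-42.112)
θ=162°: ex = (C−B)/|BC| = (0.8507,-0.5256); ey = (0.5256,0.8507)
θ=162°: P = B + -3.31·ex + 2.66·ey = (-4.2708,4.9298)
θ=266°: B = A + 3.00·(cos266°, sin266°) = (-0.2093, -2.9927)
θ=266°: |BD| = 12.5707
θ=266°: circle(B,6.00) ∩ circle(D,10.00): a=3.7397, h=4.6919
θ=266°:   candidates: C₊=(2.3059,2.4547) cross=58.981; C₋=(4.5400,-6.6594) cross=-58.981
θ=266°:   branch - wants cross < 0 → take C=(4.5400,-6.6594) (cross=-58.981)
θ=266°: ex = (C−B)/|BC| = (0.7915,-0.6111); ey = (0.6111,0.7915)
θ=266°: P = B + -3.31·ex + 2.66·ey = (-1.2037,1.1356)

θ=72°: 2.66 6.73
θ=123°: -1.72 6.76
θ=162°: -4.27 4.93
θ=266°: -1.20 1.14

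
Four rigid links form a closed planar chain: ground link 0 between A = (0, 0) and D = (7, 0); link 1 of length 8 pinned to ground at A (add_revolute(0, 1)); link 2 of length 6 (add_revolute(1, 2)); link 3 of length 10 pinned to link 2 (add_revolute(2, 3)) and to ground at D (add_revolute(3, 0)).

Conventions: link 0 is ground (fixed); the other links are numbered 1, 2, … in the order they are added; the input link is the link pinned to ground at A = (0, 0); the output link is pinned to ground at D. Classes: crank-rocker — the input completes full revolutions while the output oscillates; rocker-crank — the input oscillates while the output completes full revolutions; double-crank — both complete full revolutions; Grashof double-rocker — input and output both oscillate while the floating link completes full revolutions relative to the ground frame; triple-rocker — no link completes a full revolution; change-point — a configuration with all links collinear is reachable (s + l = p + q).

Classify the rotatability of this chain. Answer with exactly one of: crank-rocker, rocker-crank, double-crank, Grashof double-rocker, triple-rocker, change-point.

lengths: ground=7, input=8, coupler=6, output=10
sorted: s=6 (shortest), l=10 (longest), p+q=15
s + l = 16 vs p + q = 15
s + l > p + q → non-Grashof → no link fully rotates → triple-rocker

triple-rocker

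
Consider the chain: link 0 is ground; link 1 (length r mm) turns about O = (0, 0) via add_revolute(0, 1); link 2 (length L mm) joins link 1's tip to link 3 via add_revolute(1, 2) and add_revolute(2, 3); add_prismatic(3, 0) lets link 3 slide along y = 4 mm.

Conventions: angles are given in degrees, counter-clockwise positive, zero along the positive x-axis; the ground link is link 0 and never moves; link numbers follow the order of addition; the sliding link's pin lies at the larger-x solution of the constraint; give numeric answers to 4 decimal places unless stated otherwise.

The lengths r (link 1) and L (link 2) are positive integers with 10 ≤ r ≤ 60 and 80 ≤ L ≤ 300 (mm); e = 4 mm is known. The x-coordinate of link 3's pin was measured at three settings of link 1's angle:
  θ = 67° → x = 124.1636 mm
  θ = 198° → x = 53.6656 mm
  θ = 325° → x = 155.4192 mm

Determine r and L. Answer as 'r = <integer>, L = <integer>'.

constraint per measurement: (x − r cos θ)² + (r sin θ − e)² = L²
subtracting the θ₁ and θ₂ equations cancels the r² and L² terms:
r = (x₁² − x₂²) / (2[(x₁cos θ₁ + e sin θ₁) − (x₂cos θ₂ + e sin θ₂)]) = 60.0000 → r = 60
L² = (x₁ − r cos θ₁)² + (r sin θ₁ − e)² = 12769.0072 → L = 113.0000 → L = 113
check at θ₃=325°: x = 155.4192 (printed 155.4192) ✓

r = 60, L = 113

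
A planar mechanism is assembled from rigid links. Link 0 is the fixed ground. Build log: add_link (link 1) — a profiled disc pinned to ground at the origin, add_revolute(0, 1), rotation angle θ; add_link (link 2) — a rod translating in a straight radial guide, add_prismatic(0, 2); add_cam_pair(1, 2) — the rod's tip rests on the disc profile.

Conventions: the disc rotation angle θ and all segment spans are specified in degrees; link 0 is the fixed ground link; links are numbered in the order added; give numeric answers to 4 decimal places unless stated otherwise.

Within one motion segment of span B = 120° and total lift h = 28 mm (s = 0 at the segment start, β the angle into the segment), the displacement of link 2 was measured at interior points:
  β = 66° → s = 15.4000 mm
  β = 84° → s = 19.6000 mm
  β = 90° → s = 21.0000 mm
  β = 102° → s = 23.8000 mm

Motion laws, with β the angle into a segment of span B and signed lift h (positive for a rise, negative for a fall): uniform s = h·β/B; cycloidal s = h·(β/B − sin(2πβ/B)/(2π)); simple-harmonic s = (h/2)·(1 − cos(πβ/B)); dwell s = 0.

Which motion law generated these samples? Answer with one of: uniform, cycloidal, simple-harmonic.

candidates at β/B = r: uniform s = h·r (linear in β); cycloidal s = h·(r − sin(2πr)/(2π)); simple-harmonic s = (h/2)(1 − cos(πr))
β=66°: printed 15.4000 | uniform 15.4000, cycloidal 16.7771, simple-harmonic 16.1901
β=84°: printed 19.6000 | uniform 19.6000, cycloidal 23.8382, simple-harmonic 22.2290
β=90°: printed 21.0000 | uniform 21.0000, cycloidal 25.4563, simple-harmonic 23.8995
β=102°: printed 23.8000 | uniform 23.8000, cycloidal 27.4053, simple-harmonic 26.4741
only one law matches every sample → uniform

uniform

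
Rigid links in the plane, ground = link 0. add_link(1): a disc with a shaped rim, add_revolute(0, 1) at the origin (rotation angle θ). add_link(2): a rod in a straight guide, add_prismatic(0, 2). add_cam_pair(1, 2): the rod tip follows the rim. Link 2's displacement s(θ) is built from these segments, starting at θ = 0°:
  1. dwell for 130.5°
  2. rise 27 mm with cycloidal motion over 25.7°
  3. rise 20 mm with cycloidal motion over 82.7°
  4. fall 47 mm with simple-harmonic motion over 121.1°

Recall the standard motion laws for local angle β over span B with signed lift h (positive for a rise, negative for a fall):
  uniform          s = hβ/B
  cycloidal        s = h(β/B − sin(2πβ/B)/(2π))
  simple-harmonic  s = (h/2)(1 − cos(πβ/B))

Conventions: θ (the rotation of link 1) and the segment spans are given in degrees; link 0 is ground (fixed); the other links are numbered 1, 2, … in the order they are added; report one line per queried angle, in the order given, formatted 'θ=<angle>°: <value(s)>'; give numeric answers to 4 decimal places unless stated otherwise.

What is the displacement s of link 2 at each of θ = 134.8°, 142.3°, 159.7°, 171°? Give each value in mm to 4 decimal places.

segment 1 (0° to 130.5°, dwell): s unchanged at 0.0000
θ = 134.8° falls in segment 2 (130.5° to 156.2°, cycloidal, h = 27): β = 134.8 − 130.5 = 4.3°, B = 25.7°; Δs = 27·(0.1673 − sin(2π·0.1673)/(2π)) = 0.7873; s = 0.0000 + 0.7873 = 0.7873
θ = 142.3° falls in segment 2 (130.5° to 156.2°, cycloidal, h = 27): β = 142.3 − 130.5 = 11.8°, B = 25.7°; Δs = 27·(0.4591 − sin(2π·0.4591)/(2π)) = 11.3058; s = 0.0000 + 11.3058 = 11.3058
segment 2 (130.5° to 156.2°, cycloidal, h = 27) is passed completely: s = 0.0000 + (27) = 27.0000
θ = 159.7° falls in segment 3 (156.2° to 238.9°, cycloidal, h = 20): β = 159.7 − 156.2 = 3.5°, B = 82.7°; Δs = 20·(0.0423 − sin(2π·0.0423)/(2π)) = 0.0099; s = 27.0000 + 0.0099 = 27.0099
θ = 171° falls in segment 3 (156.2° to 238.9°, cycloidal, h = 20): β = 171 − 156.2 = 14.8°, B = 82.7°; Δs = 20·(0.1790 − sin(2π·0.1790)/(2π)) = 0.7080; s = 27.0000 + 0.7080 = 27.7080

θ=134.8°: 0.7873
θ=142.3°: 11.3058
θ=159.7°: 27.0099
θ=171°: 27.7080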